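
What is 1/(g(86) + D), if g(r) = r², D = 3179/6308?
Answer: 6308/46657147 ≈ 0.00013520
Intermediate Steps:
D = 3179/6308 (D = 3179*(1/6308) = 3179/6308 ≈ 0.50396)
1/(g(86) + D) = 1/(86² + 3179/6308) = 1/(7396 + 3179/6308) = 1/(46657147/6308) = 6308/46657147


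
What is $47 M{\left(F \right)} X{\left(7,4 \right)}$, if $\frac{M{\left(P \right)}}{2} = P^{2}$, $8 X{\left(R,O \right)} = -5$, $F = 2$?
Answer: $-235$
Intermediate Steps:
$X{\left(R,O \right)} = - \frac{5}{8}$ ($X{\left(R,O \right)} = \frac{1}{8} \left(-5\right) = - \frac{5}{8}$)
$M{\left(P \right)} = 2 P^{2}$
$47 M{\left(F \right)} X{\left(7,4 \right)} = 47 \cdot 2 \cdot 2^{2} \left(- \frac{5}{8}\right) = 47 \cdot 2 \cdot 4 \left(- \frac{5}{8}\right) = 47 \cdot 8 \left(- \frac{5}{8}\right) = 376 \left(- \frac{5}{8}\right) = -235$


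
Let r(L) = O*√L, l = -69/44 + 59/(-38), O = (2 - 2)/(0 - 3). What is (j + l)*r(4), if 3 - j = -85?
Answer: 0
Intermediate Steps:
O = 0 (O = 0/(-3) = 0*(-⅓) = 0)
j = 88 (j = 3 - 1*(-85) = 3 + 85 = 88)
l = -2609/836 (l = -69*1/44 + 59*(-1/38) = -69/44 - 59/38 = -2609/836 ≈ -3.1208)
r(L) = 0 (r(L) = 0*√L = 0)
(j + l)*r(4) = (88 - 2609/836)*0 = (70959/836)*0 = 0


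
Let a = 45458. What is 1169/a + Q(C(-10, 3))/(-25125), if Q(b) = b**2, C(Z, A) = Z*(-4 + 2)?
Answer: 63931/6526470 ≈ 0.0097957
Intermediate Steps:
C(Z, A) = -2*Z (C(Z, A) = Z*(-2) = -2*Z)
1169/a + Q(C(-10, 3))/(-25125) = 1169/45458 + (-2*(-10))**2/(-25125) = 1169*(1/45458) + 20**2*(-1/25125) = 167/6494 + 400*(-1/25125) = 167/6494 - 16/1005 = 63931/6526470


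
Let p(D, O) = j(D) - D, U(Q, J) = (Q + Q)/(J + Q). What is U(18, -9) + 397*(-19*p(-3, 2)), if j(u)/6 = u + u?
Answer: 248923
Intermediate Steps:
j(u) = 12*u (j(u) = 6*(u + u) = 6*(2*u) = 12*u)
U(Q, J) = 2*Q/(J + Q) (U(Q, J) = (2*Q)/(J + Q) = 2*Q/(J + Q))
p(D, O) = 11*D (p(D, O) = 12*D - D = 11*D)
U(18, -9) + 397*(-19*p(-3, 2)) = 2*18/(-9 + 18) + 397*(-209*(-3)) = 2*18/9 + 397*(-19*(-33)) = 2*18*(1/9) + 397*627 = 4 + 248919 = 248923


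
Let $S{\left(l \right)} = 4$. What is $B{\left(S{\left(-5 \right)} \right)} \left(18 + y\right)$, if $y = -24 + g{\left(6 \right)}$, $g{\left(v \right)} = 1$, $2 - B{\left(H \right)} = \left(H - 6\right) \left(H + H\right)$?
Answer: $-90$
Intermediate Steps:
$B{\left(H \right)} = 2 - 2 H \left(-6 + H\right)$ ($B{\left(H \right)} = 2 - \left(H - 6\right) \left(H + H\right) = 2 - \left(-6 + H\right) 2 H = 2 - 2 H \left(-6 + H\right)$)
$y = -23$ ($y = -24 + 1 = -23$)
$B{\left(S{\left(-5 \right)} \right)} \left(18 + y\right) = \left(2 - 2 \cdot 4^{2} + 12 \cdot 4\right) \left(18 - 23\right) = \left(2 - 32 + 48\right) \left(-5\right) = 18 \left(-5\right) = -90$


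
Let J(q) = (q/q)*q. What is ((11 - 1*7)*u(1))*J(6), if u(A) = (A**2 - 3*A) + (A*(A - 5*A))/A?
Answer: -144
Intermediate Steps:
J(q) = q (J(q) = 1*q = q)
u(A) = A**2 - 7*A (u(A) = (A**2 - 3*A) + (A*(-4*A))/A = (A**2 - 3*A) + (-4*A**2)/A = (A**2 - 3*A) - 4*A = A**2 - 7*A)
((11 - 1*7)*u(1))*J(6) = ((11 - 1*7)*(1*(-7 + 1)))*6 = ((11 - 7)*(1*(-6)))*6 = (4*(-6))*6 = -24*6 = -144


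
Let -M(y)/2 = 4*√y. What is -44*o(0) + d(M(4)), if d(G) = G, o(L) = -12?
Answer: 512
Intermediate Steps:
M(y) = -8*√y
-44*o(0) + d(M(4)) = -44*(-12) - 8*√4 = 528 - 8*2 = 528 - 16 = 512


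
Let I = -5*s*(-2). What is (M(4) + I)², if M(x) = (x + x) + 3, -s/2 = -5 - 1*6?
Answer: 53361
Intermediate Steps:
s = 22 (s = -2*(-5 - 1*6) = -2*(-5 - 6) = -2*(-11) = 22)
M(x) = 3 + 2*x (M(x) = 2*x + 3 = 3 + 2*x)
I = 220 (I = -5*22*(-2) = -110*(-2) = 220)
(M(4) + I)² = ((3 + 2*4) + 220)² = ((3 + 8) + 220)² = (11 + 220)² = 231² = 53361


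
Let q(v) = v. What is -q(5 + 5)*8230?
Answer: -82300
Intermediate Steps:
-q(5 + 5)*8230 = -(5 + 5)*8230 = -10*8230 = -1*82300 = -82300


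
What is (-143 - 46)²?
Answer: 35721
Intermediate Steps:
(-143 - 46)² = (-189)² = 35721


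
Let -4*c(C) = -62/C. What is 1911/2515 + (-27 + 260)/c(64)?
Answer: 75066601/77965 ≈ 962.82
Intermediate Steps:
c(C) = 31/(2*C) (c(C) = -(-31)/(2*C) = 31/(2*C))
1911/2515 + (-27 + 260)/c(64) = 1911/2515 + (-27 + 260)/(((31/2)/64)) = 1911*(1/2515) + 233/(((31/2)*(1/64))) = 1911/2515 + 233/(31/128) = 1911/2515 + 233*(128/31) = 1911/2515 + 29824/31 = 75066601/77965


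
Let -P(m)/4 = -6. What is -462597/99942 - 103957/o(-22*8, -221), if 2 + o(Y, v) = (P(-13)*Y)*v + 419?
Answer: -147472907777/31112644194 ≈ -4.7400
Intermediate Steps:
P(m) = 24 (P(m) = -4*(-6) = 24)
o(Y, v) = 417 + 24*Y*v (o(Y, v) = -2 + ((24*Y)*v + 419) = -2 + (24*Y*v + 419) = -2 + (419 + 24*Y*v) = 417 + 24*Y*v)
-462597/99942 - 103957/o(-22*8, -221) = -462597/99942 - 103957/(417 + 24*(-22*8)*(-221)) = -462597*1/99942 - 103957/(417 + 24*(-176)*(-221)) = -154199/33314 - 103957/(417 + 933504) = -154199/33314 - 103957/933921 = -147472907777/31112644194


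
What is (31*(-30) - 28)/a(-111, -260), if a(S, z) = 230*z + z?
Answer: 479/30030 ≈ 0.015951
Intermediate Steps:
a(S, z) = 231*z
(31*(-30) - 28)/a(-111, -260) = (31*(-30) - 28)/((231*(-260))) = (-930 - 28)/(-60060) = -958*(-1/60060) = 479/30030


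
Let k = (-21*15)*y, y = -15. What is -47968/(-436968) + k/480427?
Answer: 3138724517/26241403167 ≈ 0.11961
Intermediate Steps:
k = 4725 (k = -21*15*(-15) = -315*(-15) = 4725)
-47968/(-436968) + k/480427 = -47968/(-436968) + 4725/480427 = -47968*(-1/436968) + 4725*(1/480427) = 5996/54621 + 4725/480427 = 3138724517/26241403167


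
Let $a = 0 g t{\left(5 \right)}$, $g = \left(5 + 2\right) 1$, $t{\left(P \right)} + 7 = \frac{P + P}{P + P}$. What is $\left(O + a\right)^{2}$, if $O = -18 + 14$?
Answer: $16$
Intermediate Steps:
$t{\left(P \right)} = -6$ ($t{\left(P \right)} = -7 + \frac{P + P}{P + P} = -7 + \frac{2 P}{2 P} = -7 + 2 P \frac{1}{2 P} = -7 + 1 = -6$)
$g = 7$ ($g = 7 \cdot 1 = 7$)
$a = 0$ ($a = 0 \cdot 7 \left(-6\right) = 0 \left(-6\right) = 0$)
$O = -4$
$\left(O + a\right)^{2} = \left(-4 + 0\right)^{2} = \left(-4\right)^{2} = 16$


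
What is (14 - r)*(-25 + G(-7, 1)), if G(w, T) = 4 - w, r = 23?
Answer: 126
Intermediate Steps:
(14 - r)*(-25 + G(-7, 1)) = (14 - 1*23)*(-25 + (4 - 1*(-7))) = (14 - 23)*(-25 + (4 + 7)) = -9*(-25 + 11) = -9*(-14) = 126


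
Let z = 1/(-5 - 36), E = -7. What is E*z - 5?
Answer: -198/41 ≈ -4.8293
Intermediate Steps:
z = -1/41 (z = 1/(-41) = -1/41 ≈ -0.024390)
E*z - 5 = -7*(-1/41) - 5 = 7/41 - 5 = -198/41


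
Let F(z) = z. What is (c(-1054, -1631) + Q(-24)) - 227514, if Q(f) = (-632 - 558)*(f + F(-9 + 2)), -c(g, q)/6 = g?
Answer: -184300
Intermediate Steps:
c(g, q) = -6*g
Q(f) = 8330 - 1190*f (Q(f) = (-632 - 558)*(f + (-9 + 2)) = -1190*(f - 7) = -1190*(-7 + f) = 8330 - 1190*f)
(c(-1054, -1631) + Q(-24)) - 227514 = (-6*(-1054) + (8330 - 1190*(-24))) - 227514 = (6324 + (8330 + 28560)) - 227514 = (6324 + 36890) - 227514 = 43214 - 227514 = -184300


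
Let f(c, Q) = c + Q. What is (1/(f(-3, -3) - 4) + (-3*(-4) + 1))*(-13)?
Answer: -1677/10 ≈ -167.70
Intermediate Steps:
f(c, Q) = Q + c
(1/(f(-3, -3) - 4) + (-3*(-4) + 1))*(-13) = (1/((-3 - 3) - 4) + (-3*(-4) + 1))*(-13) = (1/(-6 - 4) + (12 + 1))*(-13) = (1/(-10) + 13)*(-13) = (-1/10 + 13)*(-13) = (129/10)*(-13) = -1677/10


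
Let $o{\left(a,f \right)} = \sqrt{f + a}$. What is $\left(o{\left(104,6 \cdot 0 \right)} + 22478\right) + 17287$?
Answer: $39765 + 2 \sqrt{26} \approx 39775.0$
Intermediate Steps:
$o{\left(a,f \right)} = \sqrt{a + f}$
$\left(o{\left(104,6 \cdot 0 \right)} + 22478\right) + 17287 = \left(\sqrt{104 + 6 \cdot 0} + 22478\right) + 17287 = \left(\sqrt{104 + 0} + 22478\right) + 17287 = \left(\sqrt{104} + 22478\right) + 17287 = \left(2 \sqrt{26} + 22478\right) + 17287 = \left(22478 + 2 \sqrt{26}\right) + 17287 = 39765 + 2 \sqrt{26}$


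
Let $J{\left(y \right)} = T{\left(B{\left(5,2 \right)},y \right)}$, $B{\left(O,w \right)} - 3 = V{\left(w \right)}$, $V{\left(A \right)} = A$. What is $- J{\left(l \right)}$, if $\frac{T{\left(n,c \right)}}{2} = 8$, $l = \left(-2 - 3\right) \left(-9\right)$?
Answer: $-16$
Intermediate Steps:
$B{\left(O,w \right)} = 3 + w$
$l = 45$ ($l = \left(-5\right) \left(-9\right) = 45$)
$T{\left(n,c \right)} = 16$ ($T{\left(n,c \right)} = 2 \cdot 8 = 16$)
$J{\left(y \right)} = 16$
$- J{\left(l \right)} = \left(-1\right) 16 = -16$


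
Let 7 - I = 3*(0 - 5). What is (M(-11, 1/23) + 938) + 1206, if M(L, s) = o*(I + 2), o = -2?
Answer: 2096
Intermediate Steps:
I = 22 (I = 7 - 3*(0 - 5) = 7 - 3*(-5) = 7 - 1*(-15) = 7 + 15 = 22)
M(L, s) = -48 (M(L, s) = -2*(22 + 2) = -2*24 = -48)
(M(-11, 1/23) + 938) + 1206 = (-48 + 938) + 1206 = 890 + 1206 = 2096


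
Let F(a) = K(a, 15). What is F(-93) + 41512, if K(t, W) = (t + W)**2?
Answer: 47596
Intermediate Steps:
K(t, W) = (W + t)**2
F(a) = (15 + a)**2
F(-93) + 41512 = (15 - 93)**2 + 41512 = (-78)**2 + 41512 = 6084 + 41512 = 47596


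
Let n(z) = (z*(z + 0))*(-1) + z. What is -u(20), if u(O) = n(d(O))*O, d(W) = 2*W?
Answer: 31200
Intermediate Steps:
n(z) = z - z² (n(z) = (z*z)*(-1) + z = z²*(-1) + z = -z² + z = z - z²)
u(O) = 2*O²*(1 - 2*O) (u(O) = ((2*O)*(1 - 2*O))*O = (2*O*(1 - 2*O))*O = 2*O²*(1 - 2*O))
-u(20) = -20²*(2 - 4*20) = -400*(2 - 80) = -400*(-78) = -1*(-31200) = 31200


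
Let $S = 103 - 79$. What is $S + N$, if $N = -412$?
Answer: $-388$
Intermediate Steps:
$S = 24$
$S + N = 24 - 412 = -388$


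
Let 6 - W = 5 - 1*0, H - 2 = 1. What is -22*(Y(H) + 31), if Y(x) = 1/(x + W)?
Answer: -1375/2 ≈ -687.50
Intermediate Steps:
H = 3 (H = 2 + 1 = 3)
W = 1 (W = 6 - (5 - 1*0) = 6 - (5 + 0) = 6 - 1*5 = 6 - 5 = 1)
Y(x) = 1/(1 + x) (Y(x) = 1/(x + 1) = 1/(1 + x))
-22*(Y(H) + 31) = -22*(1/(1 + 3) + 31) = -22*(1/4 + 31) = -22*(¼ + 31) = -22*125/4 = -1375/2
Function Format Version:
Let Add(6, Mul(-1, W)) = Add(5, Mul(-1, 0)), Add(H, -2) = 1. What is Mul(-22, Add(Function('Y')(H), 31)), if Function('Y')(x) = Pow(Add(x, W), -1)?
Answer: Rational(-1375, 2) ≈ -687.50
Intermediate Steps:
H = 3 (H = Add(2, 1) = 3)
W = 1 (W = Add(6, Mul(-1, Add(5, Mul(-1, 0)))) = Add(6, Mul(-1, Add(5, 0))) = Add(6, Mul(-1, 5)) = Add(6, -5) = 1)
Function('Y')(x) = Pow(Add(1, x), -1) (Function('Y')(x) = Pow(Add(x, 1), -1) = Pow(Add(1, x), -1))
Mul(-22, Add(Function('Y')(H), 31)) = Mul(-22, Add(Pow(Add(1, 3), -1), 31)) = Mul(-22, Add(Pow(4, -1), 31)) = Mul(-22, Add(Rational(1, 4), 31)) = Mul(-22, Rational(125, 4)) = Rational(-1375, 2)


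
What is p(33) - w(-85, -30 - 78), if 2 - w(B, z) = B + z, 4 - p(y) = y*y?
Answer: -1280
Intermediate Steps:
p(y) = 4 - y**2 (p(y) = 4 - y*y = 4 - y**2)
w(B, z) = 2 - B - z (w(B, z) = 2 - (B + z) = 2 + (-B - z) = 2 - B - z)
p(33) - w(-85, -30 - 78) = (4 - 1*33**2) - (2 - 1*(-85) - (-30 - 78)) = (4 - 1*1089) - (2 + 85 - 1*(-108)) = (4 - 1089) - (2 + 85 + 108) = -1085 - 1*195 = -1085 - 195 = -1280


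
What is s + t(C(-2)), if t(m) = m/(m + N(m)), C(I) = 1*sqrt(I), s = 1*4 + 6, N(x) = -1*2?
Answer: 31/3 - I*sqrt(2)/3 ≈ 10.333 - 0.4714*I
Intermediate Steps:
N(x) = -2
s = 10 (s = 4 + 6 = 10)
C(I) = sqrt(I)
t(m) = m/(-2 + m) (t(m) = m/(m - 2) = m/(-2 + m))
s + t(C(-2)) = 10 + sqrt(-2)/(-2 + sqrt(-2)) = 10 + (I*sqrt(2))/(-2 + I*sqrt(2)) = 10 + I*sqrt(2)/(-2 + I*sqrt(2))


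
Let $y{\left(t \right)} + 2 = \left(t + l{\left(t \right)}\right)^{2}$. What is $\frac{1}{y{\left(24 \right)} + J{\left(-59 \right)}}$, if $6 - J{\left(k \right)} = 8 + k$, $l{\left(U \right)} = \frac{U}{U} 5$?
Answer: $\frac{1}{896} \approx 0.0011161$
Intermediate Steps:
$l{\left(U \right)} = 5$ ($l{\left(U \right)} = 1 \cdot 5 = 5$)
$y{\left(t \right)} = -2 + \left(5 + t\right)^{2}$ ($y{\left(t \right)} = -2 + \left(t + 5\right)^{2} = -2 + \left(5 + t\right)^{2}$)
$J{\left(k \right)} = -2 - k$ ($J{\left(k \right)} = 6 - \left(8 + k\right) = -2 - k$)
$\frac{1}{y{\left(24 \right)} + J{\left(-59 \right)}} = \frac{1}{\left(-2 + \left(5 + 24\right)^{2}\right) - -57} = \frac{1}{\left(-2 + 29^{2}\right) + \left(-2 + 59\right)} = \frac{1}{\left(-2 + 841\right) + 57} = \frac{1}{839 + 57} = \frac{1}{896}$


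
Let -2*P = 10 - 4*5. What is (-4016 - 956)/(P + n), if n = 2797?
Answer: -2486/1401 ≈ -1.7744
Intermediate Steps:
P = 5 (P = -(10 - 4*5)/2 = -(10 - 20)/2 = -½*(-10) = 5)
(-4016 - 956)/(P + n) = (-4016 - 956)/(5 + 2797) = -4972/2802 = -4972*1/2802 = -2486/1401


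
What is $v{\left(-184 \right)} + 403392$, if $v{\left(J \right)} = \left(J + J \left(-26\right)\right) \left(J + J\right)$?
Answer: $-1289408$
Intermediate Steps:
$v{\left(J \right)} = - 50 J^{2}$ ($v{\left(J \right)} = \left(J - 26 J\right) 2 J = - 25 J 2 J = - 50 J^{2}$)
$v{\left(-184 \right)} + 403392 = - 50 \left(-184\right)^{2} + 403392 = \left(-50\right) 33856 + 403392 = -1692800 + 403392 = -1289408$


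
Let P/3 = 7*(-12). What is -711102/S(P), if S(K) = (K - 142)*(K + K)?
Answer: -16931/4728 ≈ -3.5810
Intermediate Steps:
P = -252 (P = 3*(7*(-12)) = 3*(-84) = -252)
S(K) = 2*K*(-142 + K) (S(K) = (-142 + K)*(2*K) = 2*K*(-142 + K))
-711102/S(P) = -711102*(-1/(504*(-142 - 252))) = -711102/(2*(-252)*(-394)) = -711102/198576 = -711102*1/198576 = -16931/4728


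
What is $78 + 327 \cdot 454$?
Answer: $148536$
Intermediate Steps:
$78 + 327 \cdot 454 = 78 + 148458 = 148536$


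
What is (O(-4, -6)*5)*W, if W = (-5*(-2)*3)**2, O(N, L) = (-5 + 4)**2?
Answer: 4500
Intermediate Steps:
O(N, L) = 1 (O(N, L) = (-1)**2 = 1)
W = 900 (W = (10*3)**2 = 30**2 = 900)
(O(-4, -6)*5)*W = (1*5)*900 = 5*900 = 4500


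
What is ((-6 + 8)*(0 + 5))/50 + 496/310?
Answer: 9/5 ≈ 1.8000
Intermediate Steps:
((-6 + 8)*(0 + 5))/50 + 496/310 = (2*5)*(1/50) + 496*(1/310) = 10*(1/50) + 8/5 = 1/5 + 8/5 = 9/5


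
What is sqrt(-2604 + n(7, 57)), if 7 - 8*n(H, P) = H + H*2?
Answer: I*sqrt(10423)/2 ≈ 51.047*I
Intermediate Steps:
n(H, P) = 7/8 - 3*H/8 (n(H, P) = 7/8 - (H + H*2)/8 = 7/8 - (H + 2*H)/8 = 7/8 - 3*H/8)
sqrt(-2604 + n(7, 57)) = sqrt(-2604 + (7/8 - 3/8*7)) = sqrt(-2604 + (7/8 - 21/8)) = sqrt(-2604 - 7/4) = sqrt(-10423/4) = I*sqrt(10423)/2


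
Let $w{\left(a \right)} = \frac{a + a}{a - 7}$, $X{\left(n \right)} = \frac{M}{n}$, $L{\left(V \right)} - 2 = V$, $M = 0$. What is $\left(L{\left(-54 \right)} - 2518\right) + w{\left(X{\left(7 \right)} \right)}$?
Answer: $-2570$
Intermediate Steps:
$L{\left(V \right)} = 2 + V$
$X{\left(n \right)} = 0$ ($X{\left(n \right)} = \frac{0}{n} = 0$)
$w{\left(a \right)} = \frac{2 a}{-7 + a}$
$\left(L{\left(-54 \right)} - 2518\right) + w{\left(X{\left(7 \right)} \right)} = \left(\left(2 - 54\right) - 2518\right) + 2 \cdot 0 \frac{1}{-7 + 0} = \left(-52 - 2518\right) + 2 \cdot 0 \frac{1}{-7} = -2570 + 2 \cdot 0 \left(- \frac{1}{7}\right) = -2570 + 0 = -2570$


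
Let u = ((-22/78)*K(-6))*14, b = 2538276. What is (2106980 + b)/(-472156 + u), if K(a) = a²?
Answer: -15097082/1534969 ≈ -9.8354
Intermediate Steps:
u = -1848/13 (u = (-22/78*(-6)²)*14 = (-22*1/78*36)*14 = -11/39*36*14 = -132/13*14 = -1848/13 ≈ -142.15)
(2106980 + b)/(-472156 + u) = (2106980 + 2538276)/(-472156 - 1848/13) = 4645256/(-6139876/13) = 4645256*(-13/6139876) = -15097082/1534969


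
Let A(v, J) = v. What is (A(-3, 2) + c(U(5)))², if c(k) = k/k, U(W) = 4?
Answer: 4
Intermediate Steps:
c(k) = 1
(A(-3, 2) + c(U(5)))² = (-3 + 1)² = (-2)² = 4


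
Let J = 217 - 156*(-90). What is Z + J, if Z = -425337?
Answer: -411080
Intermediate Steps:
J = 14257 (J = 217 + 14040 = 14257)
Z + J = -425337 + 14257 = -411080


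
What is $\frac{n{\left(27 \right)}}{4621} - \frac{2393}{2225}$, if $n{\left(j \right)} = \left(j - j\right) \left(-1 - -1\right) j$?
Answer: $- \frac{2393}{2225} \approx -1.0755$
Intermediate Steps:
$n{\left(j \right)} = 0$ ($n{\left(j \right)} = 0 \left(-1 + 1\right) j = 0 \cdot 0 j = 0 j = 0$)
$\frac{n{\left(27 \right)}}{4621} - \frac{2393}{2225} = \frac{0}{4621} - \frac{2393}{2225} = 0 \cdot \frac{1}{4621} - \frac{2393}{2225} = 0 - \frac{2393}{2225} = - \frac{2393}{2225}$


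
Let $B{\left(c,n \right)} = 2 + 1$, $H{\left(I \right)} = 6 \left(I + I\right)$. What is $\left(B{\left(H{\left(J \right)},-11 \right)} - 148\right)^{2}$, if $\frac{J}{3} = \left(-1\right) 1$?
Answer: $21025$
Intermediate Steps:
$J = -3$ ($J = 3 \left(\left(-1\right) 1\right) = 3 \left(-1\right) = -3$)
$H{\left(I \right)} = 12 I$ ($H{\left(I \right)} = 6 \cdot 2 I = 12 I$)
$B{\left(c,n \right)} = 3$
$\left(B{\left(H{\left(J \right)},-11 \right)} - 148\right)^{2} = \left(3 - 148\right)^{2} = \left(-145\right)^{2} = 21025$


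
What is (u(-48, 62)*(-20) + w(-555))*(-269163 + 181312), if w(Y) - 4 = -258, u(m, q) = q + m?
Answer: 46912434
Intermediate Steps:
u(m, q) = m + q
w(Y) = -254 (w(Y) = 4 - 258 = -254)
(u(-48, 62)*(-20) + w(-555))*(-269163 + 181312) = ((-48 + 62)*(-20) - 254)*(-269163 + 181312) = (14*(-20) - 254)*(-87851) = (-280 - 254)*(-87851) = -534*(-87851) = 46912434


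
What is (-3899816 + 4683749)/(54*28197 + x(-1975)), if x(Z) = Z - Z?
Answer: 261311/507546 ≈ 0.51485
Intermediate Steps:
x(Z) = 0
(-3899816 + 4683749)/(54*28197 + x(-1975)) = (-3899816 + 4683749)/(54*28197 + 0) = 783933/(1522638 + 0) = 783933/1522638 = 783933*(1/1522638) = 261311/507546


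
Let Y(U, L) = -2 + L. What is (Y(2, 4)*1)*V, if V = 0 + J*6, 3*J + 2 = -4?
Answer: -24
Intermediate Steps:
J = -2 (J = -2/3 + (1/3)*(-4) = -2/3 - 4/3 = -2)
V = -12 (V = 0 - 2*6 = 0 - 12 = -12)
(Y(2, 4)*1)*V = ((-2 + 4)*1)*(-12) = (2*1)*(-12) = 2*(-12) = -24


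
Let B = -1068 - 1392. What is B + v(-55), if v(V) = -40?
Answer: -2500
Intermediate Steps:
B = -2460
B + v(-55) = -2460 - 40 = -2500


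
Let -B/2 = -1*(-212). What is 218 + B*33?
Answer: -13774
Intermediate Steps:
B = -424 (B = -(-2)*(-212) = -2*212 = -424)
218 + B*33 = 218 - 424*33 = 218 - 13992 = -13774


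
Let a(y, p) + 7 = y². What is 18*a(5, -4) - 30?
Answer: 294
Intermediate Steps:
a(y, p) = -7 + y²
18*a(5, -4) - 30 = 18*(-7 + 5²) - 30 = 18*(-7 + 25) - 30 = 18*18 - 30 = 324 - 30 = 294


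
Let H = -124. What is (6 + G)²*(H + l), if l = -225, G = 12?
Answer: -113076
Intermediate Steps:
(6 + G)²*(H + l) = (6 + 12)²*(-124 - 225) = 18²*(-349) = 324*(-349) = -113076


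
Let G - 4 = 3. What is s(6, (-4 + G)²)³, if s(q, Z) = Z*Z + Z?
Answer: 729000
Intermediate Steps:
G = 7 (G = 4 + 3 = 7)
s(q, Z) = Z + Z² (s(q, Z) = Z² + Z = Z + Z²)
s(6, (-4 + G)²)³ = ((-4 + 7)²*(1 + (-4 + 7)²))³ = (3²*(1 + 3²))³ = (9*(1 + 9))³ = (9*10)³ = 90³ = 729000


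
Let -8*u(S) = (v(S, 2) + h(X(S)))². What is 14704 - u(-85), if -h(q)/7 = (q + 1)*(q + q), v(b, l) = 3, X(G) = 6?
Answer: 459857/8 ≈ 57482.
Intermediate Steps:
h(q) = -14*q*(1 + q) (h(q) = -7*(q + 1)*(q + q) = -7*(1 + q)*2*q = -14*q*(1 + q))
u(S) = -342225/8 (u(S) = -(3 - 14*6*(1 + 6))²/8 = -(3 - 14*6*7)²/8 = -(3 - 588)²/8 = -⅛*(-585)² = -⅛*342225 = -342225/8)
14704 - u(-85) = 14704 - 1*(-342225/8) = 14704 + 342225/8 = 459857/8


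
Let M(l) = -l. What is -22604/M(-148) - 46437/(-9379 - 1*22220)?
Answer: -58949260/389721 ≈ -151.26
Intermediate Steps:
-22604/M(-148) - 46437/(-9379 - 1*22220) = -22604/((-1*(-148))) - 46437/(-9379 - 1*22220) = -22604/148 - 46437/(-9379 - 22220) = -22604*1/148 - 46437/(-31599) = -5651/37 - 46437*(-1/31599) = -5651/37 + 15479/10533 = -58949260/389721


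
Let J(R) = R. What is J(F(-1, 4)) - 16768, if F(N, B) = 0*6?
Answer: -16768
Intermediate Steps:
F(N, B) = 0
J(F(-1, 4)) - 16768 = 0 - 16768 = -16768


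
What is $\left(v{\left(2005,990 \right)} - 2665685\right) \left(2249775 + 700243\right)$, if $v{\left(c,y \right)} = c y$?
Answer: $-2008180503230$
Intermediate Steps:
$\left(v{\left(2005,990 \right)} - 2665685\right) \left(2249775 + 700243\right) = \left(2005 \cdot 990 - 2665685\right) \left(2249775 + 700243\right) = \left(1984950 - 2665685\right) 2950018 = \left(-680735\right) 2950018 = -2008180503230$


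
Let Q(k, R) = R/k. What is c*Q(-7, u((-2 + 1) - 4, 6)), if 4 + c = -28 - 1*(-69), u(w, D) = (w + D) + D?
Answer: -37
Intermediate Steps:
u(w, D) = w + 2*D (u(w, D) = (D + w) + D = w + 2*D)
c = 37 (c = -4 + (-28 - 1*(-69)) = -4 + (-28 + 69) = -4 + 41 = 37)
c*Q(-7, u((-2 + 1) - 4, 6)) = 37*((((-2 + 1) - 4) + 2*6)/(-7)) = 37*(((-1 - 4) + 12)*(-⅐)) = 37*((-5 + 12)*(-⅐)) = 37*(7*(-⅐)) = 37*(-1) = -37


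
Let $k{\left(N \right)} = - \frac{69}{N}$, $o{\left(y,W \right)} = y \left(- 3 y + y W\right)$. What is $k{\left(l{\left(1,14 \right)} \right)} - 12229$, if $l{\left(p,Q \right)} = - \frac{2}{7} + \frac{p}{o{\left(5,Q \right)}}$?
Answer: $- \frac{2169174}{181} \approx -11984.0$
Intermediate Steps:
$o{\left(y,W \right)} = y \left(- 3 y + W y\right)$
$l{\left(p,Q \right)} = - \frac{2}{7} + \frac{p}{-75 + 25 Q}$ ($l{\left(p,Q \right)} = - \frac{2}{7} + \frac{p}{5^{2} \left(-3 + Q\right)} = \left(-2\right) \frac{1}{7} + \frac{p}{25 \left(-3 + Q\right)} = - \frac{2}{7} + \frac{p}{-75 + 25 Q}$)
$k{\left(l{\left(1,14 \right)} \right)} - 12229 = - \frac{69}{\frac{1}{175} \frac{1}{-3 + 14} \left(150 - 700 + 7 \cdot 1\right)} - 12229 = - \frac{69}{\frac{1}{175} \cdot \frac{1}{11} \left(150 - 700 + 7\right)} - 12229 = - \frac{69}{\frac{1}{175} \cdot \frac{1}{11} \left(-543\right)} - 12229 = - \frac{69}{- \frac{543}{1925}} - 12229 = \left(-69\right) \left(- \frac{1925}{543}\right) - 12229 = \frac{44275}{181} - 12229 = - \frac{2169174}{181}$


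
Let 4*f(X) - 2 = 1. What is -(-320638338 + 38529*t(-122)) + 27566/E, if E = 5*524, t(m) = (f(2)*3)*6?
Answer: 209677425599/655 ≈ 3.2012e+8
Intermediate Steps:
f(X) = ¾ (f(X) = ½ + (¼)*1 = ½ + ¼ = ¾)
t(m) = 27/2 (t(m) = ((¾)*3)*6 = (9/4)*6 = 27/2)
E = 2620
-(-320638338 + 38529*t(-122)) + 27566/E = -38529/(1/(-8322 + 27/2)) + 27566/2620 = -38529/(1/(-16617/2)) + 27566*(1/2620) = -38529/(-2/16617) + 13783/1310 = -38529*(-16617/2) + 13783/1310 = 640236393/2 + 13783/1310 = 209677425599/655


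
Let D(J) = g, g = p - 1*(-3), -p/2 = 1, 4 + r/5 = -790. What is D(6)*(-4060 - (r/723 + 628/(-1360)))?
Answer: -996565889/245820 ≈ -4054.0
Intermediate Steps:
r = -3970 (r = -20 + 5*(-790) = -20 - 3950 = -3970)
p = -2 (p = -2*1 = -2)
g = 1 (g = -2 - 1*(-3) = -2 + 3 = 1)
D(J) = 1
D(6)*(-4060 - (r/723 + 628/(-1360))) = 1*(-4060 - (-3970/723 + 628/(-1360))) = 1*(-4060 - (-3970*1/723 + 628*(-1/1360))) = 1*(-4060 - (-3970/723 - 157/340)) = 1*(-4060 - 1*(-1463311/245820)) = 1*(-4060 + 1463311/245820) = 1*(-996565889/245820) = -996565889/245820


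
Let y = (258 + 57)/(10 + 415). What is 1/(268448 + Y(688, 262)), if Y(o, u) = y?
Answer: 85/22818143 ≈ 3.7251e-6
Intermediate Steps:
y = 63/85 (y = 315/425 = 315*(1/425) = 63/85 ≈ 0.74118)
Y(o, u) = 63/85
1/(268448 + Y(688, 262)) = 1/(268448 + 63/85) = 1/(22818143/85) = 85/22818143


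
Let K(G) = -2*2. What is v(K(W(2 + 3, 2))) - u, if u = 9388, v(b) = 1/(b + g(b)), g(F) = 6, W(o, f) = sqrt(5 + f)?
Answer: -18775/2 ≈ -9387.5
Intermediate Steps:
K(G) = -4
v(b) = 1/(6 + b) (v(b) = 1/(b + 6) = 1/(6 + b))
v(K(W(2 + 3, 2))) - u = 1/(6 - 4) - 1*9388 = 1/2 - 9388 = -18775/2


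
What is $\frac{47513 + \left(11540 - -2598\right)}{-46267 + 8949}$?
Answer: $- \frac{61651}{37318} \approx -1.652$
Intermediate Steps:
$\frac{47513 + \left(11540 - -2598\right)}{-46267 + 8949} = \frac{47513 + \left(11540 + 2598\right)}{-37318} = \left(47513 + 14138\right) \left(- \frac{1}{37318}\right) = 61651 \left(- \frac{1}{37318}\right) = - \frac{61651}{37318}$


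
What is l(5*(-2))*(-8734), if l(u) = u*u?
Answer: -873400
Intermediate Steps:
l(u) = u**2
l(5*(-2))*(-8734) = (5*(-2))**2*(-8734) = (-10)**2*(-8734) = 100*(-8734) = -873400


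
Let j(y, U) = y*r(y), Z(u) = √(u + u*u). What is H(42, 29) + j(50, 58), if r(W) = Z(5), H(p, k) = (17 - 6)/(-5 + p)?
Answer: 11/37 + 50*√30 ≈ 274.16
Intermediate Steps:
H(p, k) = 11/(-5 + p)
Z(u) = √(u + u²)
r(W) = √30 (r(W) = √(5*(1 + 5)) = √(5*6) = √30)
j(y, U) = y*√30
H(42, 29) + j(50, 58) = 11/(-5 + 42) + 50*√30 = 11/37 + 50*√30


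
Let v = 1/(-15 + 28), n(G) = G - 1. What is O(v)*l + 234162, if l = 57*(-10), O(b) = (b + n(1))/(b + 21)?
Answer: 32079909/137 ≈ 2.3416e+5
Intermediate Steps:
n(G) = -1 + G
v = 1/13 ≈ 0.076923
O(b) = b/(21 + b) (O(b) = (b + (-1 + 1))/(b + 21) = (b + 0)/(21 + b) = b/(21 + b))
l = -570
O(v)*l + 234162 = (1/(13*(21 + 1/13)))*(-570) + 234162 = (1/(13*(274/13)))*(-570) + 234162 = ((1/13)*(13/274))*(-570) + 234162 = (1/274)*(-570) + 234162 = -285/137 + 234162 = 32079909/137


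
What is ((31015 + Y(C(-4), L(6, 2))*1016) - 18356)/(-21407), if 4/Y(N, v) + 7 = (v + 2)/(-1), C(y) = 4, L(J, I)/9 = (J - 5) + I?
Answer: -112915/192663 ≈ -0.58607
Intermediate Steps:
L(J, I) = -45 + 9*I + 9*J (L(J, I) = 9*((J - 5) + I) = 9*((-5 + J) + I) = 9*(-5 + I + J) = -45 + 9*I + 9*J)
Y(N, v) = 4/(-9 - v) (Y(N, v) = 4/(-7 + (v + 2)/(-1)) = 4/(-7 + (2 + v)*(-1)) = 4/(-7 + (-2 - v)) = 4/(-9 - v))
((31015 + Y(C(-4), L(6, 2))*1016) - 18356)/(-21407) = ((31015 - 4/(9 + (-45 + 9*2 + 9*6))*1016) - 18356)/(-21407) = ((31015 - 4/(9 + (-45 + 18 + 54))*1016) - 18356)*(-1/21407) = ((31015 - 4/(9 + 27)*1016) - 18356)*(-1/21407) = ((31015 - 4/36*1016) - 18356)*(-1/21407) = ((31015 - 4*1/36*1016) - 18356)*(-1/21407) = ((31015 - ⅑*1016) - 18356)*(-1/21407) = ((31015 - 1016/9) - 18356)*(-1/21407) = (278119/9 - 18356)*(-1/21407) = (112915/9)*(-1/21407) = -112915/192663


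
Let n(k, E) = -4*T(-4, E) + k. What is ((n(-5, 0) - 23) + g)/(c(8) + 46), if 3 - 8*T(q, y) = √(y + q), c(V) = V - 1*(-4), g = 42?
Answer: 25/116 + I/58 ≈ 0.21552 + 0.017241*I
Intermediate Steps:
c(V) = 4 + V (c(V) = V + 4 = 4 + V)
T(q, y) = 3/8 - √(q + y)/8 (T(q, y) = 3/8 - √(y + q)/8 = 3/8 - √(q + y)/8)
n(k, E) = -3/2 + k + √(-4 + E)/2 (n(k, E) = -4*(3/8 - √(-4 + E)/8) + k = (-3/2 + √(-4 + E)/2) + k = -3/2 + k + √(-4 + E)/2)
((n(-5, 0) - 23) + g)/(c(8) + 46) = (((-3/2 - 5 + √(-4 + 0)/2) - 23) + 42)/((4 + 8) + 46) = (((-3/2 - 5 + √(-4)/2) - 23) + 42)/(12 + 46) = (((-3/2 - 5 + (2*I)/2) - 23) + 42)/58 = (((-3/2 - 5 + I) - 23) + 42)/58 = (((-13/2 + I) - 23) + 42)/58 = ((-59/2 + I) + 42)/58 = (25/2 + I)/58 = 25/116 + I/58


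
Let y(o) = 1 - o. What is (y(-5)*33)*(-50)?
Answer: -9900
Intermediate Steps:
(y(-5)*33)*(-50) = ((1 - 1*(-5))*33)*(-50) = ((1 + 5)*33)*(-50) = (6*33)*(-50) = 198*(-50) = -9900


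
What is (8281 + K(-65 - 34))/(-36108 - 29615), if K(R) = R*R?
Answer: -18082/65723 ≈ -0.27512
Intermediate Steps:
K(R) = R²
(8281 + K(-65 - 34))/(-36108 - 29615) = (8281 + (-65 - 34)²)/(-36108 - 29615) = (8281 + (-99)²)/(-65723) = (8281 + 9801)*(-1/65723) = 18082*(-1/65723) = -18082/65723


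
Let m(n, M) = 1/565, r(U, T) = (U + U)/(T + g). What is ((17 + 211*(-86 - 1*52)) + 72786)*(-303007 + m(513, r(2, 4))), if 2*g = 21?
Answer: -1495765261098/113 ≈ -1.3237e+10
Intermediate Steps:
g = 21/2 (g = (1/2)*21 = 21/2 ≈ 10.500)
r(U, T) = 2*U/(21/2 + T) (r(U, T) = (U + U)/(T + 21/2) = (2*U)/(21/2 + T) = 2*U/(21/2 + T))
m(n, M) = 1/565
((17 + 211*(-86 - 1*52)) + 72786)*(-303007 + m(513, r(2, 4))) = ((17 + 211*(-86 - 1*52)) + 72786)*(-303007 + 1/565) = ((17 + 211*(-86 - 52)) + 72786)*(-171198954/565) = ((17 + 211*(-138)) + 72786)*(-171198954/565) = ((17 - 29118) + 72786)*(-171198954/565) = (-29101 + 72786)*(-171198954/565) = 43685*(-171198954/565) = -1495765261098/113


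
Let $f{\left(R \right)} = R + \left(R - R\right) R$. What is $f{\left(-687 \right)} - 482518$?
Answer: $-483205$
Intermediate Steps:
$f{\left(R \right)} = R$ ($f{\left(R \right)} = R + 0 R = R + 0 = R$)
$f{\left(-687 \right)} - 482518 = -687 - 482518 = -483205$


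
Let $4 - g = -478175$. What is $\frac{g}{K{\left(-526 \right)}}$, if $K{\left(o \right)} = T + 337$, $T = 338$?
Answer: $\frac{53131}{75} \approx 708.41$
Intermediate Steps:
$g = 478179$ ($g = 4 - -478175 = 4 + 478175 = 478179$)
$K{\left(o \right)} = 675$ ($K{\left(o \right)} = 338 + 337 = 675$)
$\frac{g}{K{\left(-526 \right)}} = \frac{478179}{675} = 478179 \cdot \frac{1}{675} = \frac{53131}{75}$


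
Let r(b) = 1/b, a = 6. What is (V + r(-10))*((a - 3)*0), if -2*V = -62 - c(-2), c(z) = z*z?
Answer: 0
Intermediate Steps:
c(z) = z**2
V = 33 (V = -(-62 - 1*(-2)**2)/2 = -(-62 - 1*4)/2 = -(-62 - 4)/2 = -1/2*(-66) = 33)
(V + r(-10))*((a - 3)*0) = (33 + 1/(-10))*((6 - 3)*0) = (33 - 1/10)*(3*0) = (329/10)*0 = 0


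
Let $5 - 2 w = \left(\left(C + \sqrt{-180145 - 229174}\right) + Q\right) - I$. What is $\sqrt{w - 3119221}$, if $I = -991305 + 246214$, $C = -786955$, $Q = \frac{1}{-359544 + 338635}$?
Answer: $\frac{\sqrt{-5418113409588208 - 874372562 i \sqrt{409319}}}{41818} \approx 0.090868 - 1760.2 i$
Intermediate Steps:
$Q = - \frac{1}{20909}$ ($Q = \frac{1}{-20909} = - \frac{1}{20909} \approx -4.7826 \cdot 10^{-5}$)
$I = -745091$
$w = \frac{437719461}{20909} - \frac{i \sqrt{409319}}{2}$ ($w = \frac{5}{2} - \frac{\left(\left(-786955 + \sqrt{-180145 - 229174}\right) - \frac{1}{20909}\right) - -745091}{2} = \frac{5}{2} - \frac{\left(\left(-786955 + \sqrt{-409319}\right) - \frac{1}{20909}\right) + 745091}{2} = \frac{5}{2} - \frac{\left(\left(-786955 + i \sqrt{409319}\right) - \frac{1}{20909}\right) + 745091}{2} = \frac{5}{2} - \frac{\left(- \frac{16454442096}{20909} + i \sqrt{409319}\right) + 745091}{2} = \frac{5}{2} - \frac{- \frac{875334377}{20909} + i \sqrt{409319}}{2} = \frac{5}{2} + \left(\frac{875334377}{41818} - \frac{i \sqrt{409319}}{2}\right) = \frac{437719461}{20909} - \frac{i \sqrt{409319}}{2} \approx 20935.0 - 319.89 i$)
$\sqrt{w - 3119221} = \sqrt{\left(\frac{437719461}{20909} - \frac{i \sqrt{409319}}{2}\right) - 3119221} = \sqrt{- \frac{64782072428}{20909} - \frac{i \sqrt{409319}}{2}}$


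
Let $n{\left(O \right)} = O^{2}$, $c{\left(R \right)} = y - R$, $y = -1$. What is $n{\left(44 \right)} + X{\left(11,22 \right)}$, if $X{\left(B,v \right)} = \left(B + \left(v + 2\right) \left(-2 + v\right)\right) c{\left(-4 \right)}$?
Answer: $3409$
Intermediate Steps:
$c{\left(R \right)} = -1 - R$
$X{\left(B,v \right)} = 3 B + 3 \left(-2 + v\right) \left(2 + v\right)$ ($X{\left(B,v \right)} = \left(B + \left(v + 2\right) \left(-2 + v\right)\right) \left(-1 - -4\right) = \left(B + \left(2 + v\right) \left(-2 + v\right)\right) \left(-1 + 4\right) = \left(B + \left(-2 + v\right) \left(2 + v\right)\right) 3 = 3 B + 3 \left(-2 + v\right) \left(2 + v\right)$)
$n{\left(44 \right)} + X{\left(11,22 \right)} = 44^{2} + \left(-12 + 3 \cdot 11 + 3 \cdot 22^{2}\right) = 1936 + \left(-12 + 33 + 3 \cdot 484\right) = 1936 + \left(-12 + 33 + 1452\right) = 1936 + 1473 = 3409$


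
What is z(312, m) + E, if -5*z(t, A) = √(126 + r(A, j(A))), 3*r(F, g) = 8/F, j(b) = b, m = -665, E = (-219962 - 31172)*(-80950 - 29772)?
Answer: 27806058748 - √501467190/9975 ≈ 2.7806e+10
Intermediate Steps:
E = 27806058748 (E = -251134*(-110722) = 27806058748)
r(F, g) = 8/(3*F) (r(F, g) = (8/F)/3 = 8/(3*F))
z(t, A) = -√(126 + 8/(3*A))/5
z(312, m) + E = -√(1134 + 24/(-665))/15 + 27806058748 = -√(1134 + 24*(-1/665))/15 + 27806058748 = -√(1134 - 24/665)/15 + 27806058748 = -√501467190/9975 + 27806058748 = 27806058748 - √501467190/9975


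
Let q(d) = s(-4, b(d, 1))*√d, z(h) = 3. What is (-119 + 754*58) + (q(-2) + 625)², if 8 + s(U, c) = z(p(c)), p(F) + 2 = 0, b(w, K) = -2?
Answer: 434188 - 6250*I*√2 ≈ 4.3419e+5 - 8838.8*I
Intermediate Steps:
p(F) = -2 (p(F) = -2 + 0 = -2)
s(U, c) = -5 (s(U, c) = -8 + 3 = -5)
q(d) = -5*√d
(-119 + 754*58) + (q(-2) + 625)² = (-119 + 754*58) + (-5*I*√2 + 625)² = (-119 + 43732) + (-5*I*√2 + 625)² = 43613 + (-5*I*√2 + 625)² = 43613 + (625 - 5*I*√2)²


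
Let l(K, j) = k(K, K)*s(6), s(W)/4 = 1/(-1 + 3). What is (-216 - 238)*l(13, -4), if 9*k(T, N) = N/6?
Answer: -5902/27 ≈ -218.59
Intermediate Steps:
k(T, N) = N/54 (k(T, N) = (N/6)/9 = N/54)
s(W) = 2 (s(W) = 4/(-1 + 3) = 4/2 = 4*(½) = 2)
l(K, j) = K/27 (l(K, j) = (K/54)*2 = K/27)
(-216 - 238)*l(13, -4) = (-216 - 238)*((1/27)*13) = -454*13/27 = -5902/27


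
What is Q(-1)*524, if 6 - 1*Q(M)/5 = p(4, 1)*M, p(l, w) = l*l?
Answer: 57640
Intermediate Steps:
p(l, w) = l**2
Q(M) = 30 - 80*M (Q(M) = 30 - 5*4**2*M = 30 - 80*M)
Q(-1)*524 = (30 - 80*(-1))*524 = (30 + 80)*524 = 110*524 = 57640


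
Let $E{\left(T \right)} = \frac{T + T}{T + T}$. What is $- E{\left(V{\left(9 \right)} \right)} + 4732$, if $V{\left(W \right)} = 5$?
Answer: $4731$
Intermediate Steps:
$E{\left(T \right)} = 1$ ($E{\left(T \right)} = \frac{2 T}{2 T} = 2 T \frac{1}{2 T} = 1$)
$- E{\left(V{\left(9 \right)} \right)} + 4732 = \left(-1\right) 1 + 4732 = -1 + 4732 = 4731$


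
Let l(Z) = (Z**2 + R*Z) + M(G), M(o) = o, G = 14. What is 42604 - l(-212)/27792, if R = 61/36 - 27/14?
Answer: 74592337703/1750896 ≈ 42602.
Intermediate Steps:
R = -59/252 (R = 61*(1/36) - 27*1/14 = 61/36 - 27/14 = -59/252 ≈ -0.23413)
l(Z) = 14 + Z**2 - 59*Z/252 (l(Z) = (Z**2 - 59*Z/252) + 14 = 14 + Z**2 - 59*Z/252)
42604 - l(-212)/27792 = 42604 - (14 + (-212)**2 - 59/252*(-212))/27792 = 42604 - (14 + 44944 + 3127/63)/27792 = 42604 - 2835481/(63*27792) = 42604 - 1*2835481/1750896 = 42604 - 2835481/1750896 = 74592337703/1750896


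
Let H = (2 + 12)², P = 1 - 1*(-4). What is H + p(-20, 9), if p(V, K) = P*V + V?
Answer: 76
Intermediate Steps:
P = 5 (P = 1 + 4 = 5)
p(V, K) = 6*V (p(V, K) = 5*V + V = 6*V)
H = 196 (H = 14² = 196)
H + p(-20, 9) = 196 + 6*(-20) = 196 - 120 = 76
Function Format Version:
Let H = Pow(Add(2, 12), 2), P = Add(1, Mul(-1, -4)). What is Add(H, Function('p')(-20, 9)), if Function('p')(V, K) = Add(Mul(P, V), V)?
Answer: 76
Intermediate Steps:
P = 5 (P = Add(1, 4) = 5)
Function('p')(V, K) = Mul(6, V) (Function('p')(V, K) = Add(Mul(5, V), V) = Mul(6, V))
H = 196 (H = Pow(14, 2) = 196)
Add(H, Function('p')(-20, 9)) = Add(196, Mul(6, -20)) = Add(196, -120) = 76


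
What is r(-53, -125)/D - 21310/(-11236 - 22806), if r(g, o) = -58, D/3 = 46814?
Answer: 747711146/1195231641 ≈ 0.62558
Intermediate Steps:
D = 140442 (D = 3*46814 = 140442)
r(-53, -125)/D - 21310/(-11236 - 22806) = -58/140442 - 21310/(-11236 - 22806) = -58*1/140442 - 21310/(-34042) = -29/70221 - 21310*(-1/34042) = -29/70221 + 10655/17021 = 747711146/1195231641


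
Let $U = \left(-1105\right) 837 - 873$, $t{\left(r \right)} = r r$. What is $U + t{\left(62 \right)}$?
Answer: $-921914$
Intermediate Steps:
$t{\left(r \right)} = r^{2}$
$U = -925758$ ($U = -924885 - 873 = -925758$)
$U + t{\left(62 \right)} = -925758 + 62^{2} = -925758 + 3844 = -921914$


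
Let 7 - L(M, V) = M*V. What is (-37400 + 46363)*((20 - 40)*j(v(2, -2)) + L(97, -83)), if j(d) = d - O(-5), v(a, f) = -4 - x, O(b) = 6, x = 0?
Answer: 74016454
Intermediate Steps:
v(a, f) = -4 (v(a, f) = -4 - 1*0 = -4 + 0 = -4)
j(d) = -6 + d (j(d) = d - 1*6 = d - 6 = -6 + d)
L(M, V) = 7 - M*V
(-37400 + 46363)*((20 - 40)*j(v(2, -2)) + L(97, -83)) = (-37400 + 46363)*((20 - 40)*(-6 - 4) + (7 - 1*97*(-83))) = 8963*(-20*(-10) + (7 + 8051)) = 8963*(200 + 8058) = 8963*8258 = 74016454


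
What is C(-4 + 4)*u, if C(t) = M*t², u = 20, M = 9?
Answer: 0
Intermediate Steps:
C(t) = 9*t²
C(-4 + 4)*u = (9*(-4 + 4)²)*20 = (9*0²)*20 = (9*0)*20 = 0*20 = 0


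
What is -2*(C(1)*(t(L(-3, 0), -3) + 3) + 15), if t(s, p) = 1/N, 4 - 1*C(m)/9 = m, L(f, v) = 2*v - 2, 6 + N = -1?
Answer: -1290/7 ≈ -184.29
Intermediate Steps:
N = -7 (N = -6 - 1 = -7)
L(f, v) = -2 + 2*v
C(m) = 36 - 9*m
t(s, p) = -⅐ (t(s, p) = 1/(-7) = -⅐)
-2*(C(1)*(t(L(-3, 0), -3) + 3) + 15) = -2*((36 - 9*1)*(-⅐ + 3) + 15) = -2*((36 - 9)*(20/7) + 15) = -2*(27*(20/7) + 15) = -2*(540/7 + 15) = -2*645/7 = -1290/7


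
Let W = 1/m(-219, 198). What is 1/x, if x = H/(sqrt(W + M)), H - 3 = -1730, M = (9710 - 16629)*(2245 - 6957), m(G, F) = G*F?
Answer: -sqrt(6811216942969230)/24962058 ≈ -3.3062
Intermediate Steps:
m(G, F) = F*G
M = 32602328 (M = -6919*(-4712) = 32602328)
W = -1/43362 (W = 1/(198*(-219)) = 1/(-43362) = -1/43362 ≈ -2.3062e-5)
H = -1727 (H = 3 - 1730 = -1727)
x = -5181*sqrt(6811216942969230)/1413702146735 (x = -1727/sqrt(-1/43362 + 32602328) = -1727*3*sqrt(6811216942969230)/1413702146735 = -5181*sqrt(6811216942969230)/1413702146735 ≈ -0.30246)
1/x = 1/(-5181*sqrt(6811216942969230)/1413702146735) = -sqrt(6811216942969230)/24962058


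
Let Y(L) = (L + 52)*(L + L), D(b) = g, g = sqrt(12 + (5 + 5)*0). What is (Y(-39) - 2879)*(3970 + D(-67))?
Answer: -15455210 - 7786*sqrt(3) ≈ -1.5469e+7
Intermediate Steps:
g = 2*sqrt(3) (g = sqrt(12 + 10*0) = sqrt(12 + 0) = sqrt(12) = 2*sqrt(3) ≈ 3.4641)
D(b) = 2*sqrt(3)
Y(L) = 2*L*(52 + L) (Y(L) = (52 + L)*(2*L) = 2*L*(52 + L))
(Y(-39) - 2879)*(3970 + D(-67)) = (2*(-39)*(52 - 39) - 2879)*(3970 + 2*sqrt(3)) = (2*(-39)*13 - 2879)*(3970 + 2*sqrt(3)) = (-1014 - 2879)*(3970 + 2*sqrt(3)) = -3893*(3970 + 2*sqrt(3)) = -15455210 - 7786*sqrt(3)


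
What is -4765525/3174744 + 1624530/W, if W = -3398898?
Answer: -3559166710295/1798438505352 ≈ -1.9790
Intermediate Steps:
-4765525/3174744 + 1624530/W = -4765525/3174744 + 1624530/(-3398898) = -4765525*1/3174744 + 1624530*(-1/3398898) = -4765525/3174744 - 270755/566483 = -3559166710295/1798438505352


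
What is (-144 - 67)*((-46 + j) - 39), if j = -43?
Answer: 27008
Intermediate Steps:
(-144 - 67)*((-46 + j) - 39) = (-144 - 67)*((-46 - 43) - 39) = -211*(-89 - 39) = -211*(-128) = 27008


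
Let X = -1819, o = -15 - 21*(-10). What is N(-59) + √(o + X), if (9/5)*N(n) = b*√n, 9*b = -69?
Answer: I*(-115*√59 + 54*√406)/27 ≈ 7.5829*I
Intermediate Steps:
b = -23/3 (b = (⅑)*(-69) = -23/3 ≈ -7.6667)
o = 195 (o = -15 + 210 = 195)
N(n) = -115*√n/27 (N(n) = 5*(-23*√n/3)/9 = -115*√n/27)
N(-59) + √(o + X) = -115*I*√59/27 + √(195 - 1819) = -115*I*√59/27 + √(-1624) = -115*I*√59/27 + 2*I*√406 = 2*I*√406 - 115*I*√59/27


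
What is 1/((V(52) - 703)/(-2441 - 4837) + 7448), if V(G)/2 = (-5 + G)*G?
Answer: 2426/18067453 ≈ 0.00013427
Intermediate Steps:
V(G) = 2*G*(-5 + G) (V(G) = 2*((-5 + G)*G) = 2*(G*(-5 + G)) = 2*G*(-5 + G))
1/((V(52) - 703)/(-2441 - 4837) + 7448) = 1/((2*52*(-5 + 52) - 703)/(-2441 - 4837) + 7448) = 1/((2*52*47 - 703)/(-7278) + 7448) = 1/((4888 - 703)*(-1/7278) + 7448) = 1/(4185*(-1/7278) + 7448) = 1/(-1395/2426 + 7448) = 1/(18067453/2426) = 2426/18067453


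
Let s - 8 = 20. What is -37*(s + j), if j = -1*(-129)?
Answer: -5809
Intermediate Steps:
s = 28 (s = 8 + 20 = 28)
j = 129
-37*(s + j) = -37*(28 + 129) = -37*157 = -5809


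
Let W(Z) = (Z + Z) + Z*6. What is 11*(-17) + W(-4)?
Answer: -219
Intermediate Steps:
W(Z) = 8*Z (W(Z) = 2*Z + 6*Z = 8*Z)
11*(-17) + W(-4) = 11*(-17) + 8*(-4) = -187 - 32 = -219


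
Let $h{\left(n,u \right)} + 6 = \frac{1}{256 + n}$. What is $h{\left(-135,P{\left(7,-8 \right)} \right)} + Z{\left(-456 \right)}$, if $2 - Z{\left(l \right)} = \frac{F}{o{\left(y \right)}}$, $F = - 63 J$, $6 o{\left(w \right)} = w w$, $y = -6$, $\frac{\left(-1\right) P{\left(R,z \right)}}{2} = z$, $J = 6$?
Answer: $\frac{7140}{121} \approx 59.008$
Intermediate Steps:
$P{\left(R,z \right)} = - 2 z$
$h{\left(n,u \right)} = -6 + \frac{1}{256 + n}$
$o{\left(w \right)} = \frac{w^{2}}{6}$ ($o{\left(w \right)} = \frac{w w}{6} = \frac{w^{2}}{6}$)
$F = -378$ ($F = \left(-63\right) 6 = -378$)
$Z{\left(l \right)} = 65$ ($Z{\left(l \right)} = 2 - - \frac{378}{\frac{1}{6} \left(-6\right)^{2}} = 2 - - \frac{378}{\frac{1}{6} \cdot 36} = 2 - - \frac{378}{6} = 2 - \left(-378\right) \frac{1}{6} = 2 - -63 = 2 + 63 = 65$)
$h{\left(-135,P{\left(7,-8 \right)} \right)} + Z{\left(-456 \right)} = \frac{-1535 - -810}{256 - 135} + 65 = \frac{-1535 + 810}{121} + 65 = \frac{1}{121} \left(-725\right) + 65 = - \frac{725}{121} + 65 = \frac{7140}{121}$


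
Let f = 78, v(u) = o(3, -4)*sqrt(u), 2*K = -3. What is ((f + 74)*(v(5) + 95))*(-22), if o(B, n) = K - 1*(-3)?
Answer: -317680 - 5016*sqrt(5) ≈ -3.2890e+5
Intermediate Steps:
K = -3/2 (K = (1/2)*(-3) = -3/2 ≈ -1.5000)
o(B, n) = 3/2 (o(B, n) = -3/2 - 1*(-3) = -3/2 + 3 = 3/2)
v(u) = 3*sqrt(u)/2
((f + 74)*(v(5) + 95))*(-22) = ((78 + 74)*(3*sqrt(5)/2 + 95))*(-22) = (152*(95 + 3*sqrt(5)/2))*(-22) = (14440 + 228*sqrt(5))*(-22) = -317680 - 5016*sqrt(5)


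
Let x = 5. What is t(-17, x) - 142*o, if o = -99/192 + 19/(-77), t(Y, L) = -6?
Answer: 251963/2464 ≈ 102.26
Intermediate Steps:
o = -3757/4928 (o = -99*1/192 + 19*(-1/77) = -33/64 - 19/77 = -3757/4928 ≈ -0.76238)
t(-17, x) - 142*o = -6 - 142*(-3757/4928) = -6 + 266747/2464 = 251963/2464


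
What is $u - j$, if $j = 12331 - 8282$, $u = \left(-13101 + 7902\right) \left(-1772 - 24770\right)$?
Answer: $137987809$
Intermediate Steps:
$u = 137991858$ ($u = \left(-5199\right) \left(-26542\right) = 137991858$)
$j = 4049$ ($j = 12331 - 8282 = 4049$)
$u - j = 137991858 - 4049 = 137987809$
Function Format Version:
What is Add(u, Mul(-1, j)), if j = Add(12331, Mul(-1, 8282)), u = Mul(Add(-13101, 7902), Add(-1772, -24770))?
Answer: 137987809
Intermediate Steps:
u = 137991858 (u = Mul(-5199, -26542) = 137991858)
j = 4049 (j = Add(12331, -8282) = 4049)
Add(u, Mul(-1, j)) = Add(137991858, Mul(-1, 4049)) = Add(137991858, -4049) = 137987809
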